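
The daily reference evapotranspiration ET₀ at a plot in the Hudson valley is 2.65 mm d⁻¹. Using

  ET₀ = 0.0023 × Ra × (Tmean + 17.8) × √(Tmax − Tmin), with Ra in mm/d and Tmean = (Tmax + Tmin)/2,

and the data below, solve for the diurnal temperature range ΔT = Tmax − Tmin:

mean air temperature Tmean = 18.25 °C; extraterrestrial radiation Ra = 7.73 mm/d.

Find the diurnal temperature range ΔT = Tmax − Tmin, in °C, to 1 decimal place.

√ΔT = ET₀ / [0.0023 × Ra × (Tmean+17.8)] = 2.65 / (0.0023 × 7.73 × 36.05) = 4.1346
ΔT = 4.1346² = 17.095 °C

17.1 °C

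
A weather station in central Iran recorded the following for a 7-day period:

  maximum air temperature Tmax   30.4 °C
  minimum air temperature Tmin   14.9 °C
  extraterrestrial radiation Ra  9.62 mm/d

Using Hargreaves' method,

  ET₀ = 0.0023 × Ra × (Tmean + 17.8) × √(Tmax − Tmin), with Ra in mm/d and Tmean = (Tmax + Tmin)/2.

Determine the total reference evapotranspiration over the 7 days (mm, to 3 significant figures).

24.7 mm

Tmean = (30.4 + 14.9)/2 = 22.65 °C
ET₀ = 0.0023 × 9.62 × (22.65 + 17.8) × √15.5 = 0.0023 × 9.62 × 40.45 × 3.9370 = 3.5236 mm/d
Over 7 days: 3.5236 × 7 = 24.665 mm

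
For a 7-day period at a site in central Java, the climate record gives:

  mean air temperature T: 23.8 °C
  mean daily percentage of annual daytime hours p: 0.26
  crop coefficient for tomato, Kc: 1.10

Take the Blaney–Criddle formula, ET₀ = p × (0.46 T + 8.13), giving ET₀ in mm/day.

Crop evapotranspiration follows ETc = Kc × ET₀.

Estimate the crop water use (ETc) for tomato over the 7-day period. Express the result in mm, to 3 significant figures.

ET₀ = 0.26 × (0.46 × 23.8 + 8.13) = 0.26 × 19.078 = 4.9603 mm/d
ETc = Kc × ET₀ = 1.10 × 4.9603 = 5.4563 mm/d
Over 7 days: 5.4563 × 7 = 38.194 mm

38.2 mm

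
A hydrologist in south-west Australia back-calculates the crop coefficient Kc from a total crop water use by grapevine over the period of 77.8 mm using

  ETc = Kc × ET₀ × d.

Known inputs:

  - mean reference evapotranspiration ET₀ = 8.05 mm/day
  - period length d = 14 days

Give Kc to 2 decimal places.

0.69

ETc = Kc × ET₀ × d  ⇒  Kc = ETc / (ET₀ × d)
Kc = 77.8 / (8.05 × 14) = 77.8 / 112.70 = 0.6903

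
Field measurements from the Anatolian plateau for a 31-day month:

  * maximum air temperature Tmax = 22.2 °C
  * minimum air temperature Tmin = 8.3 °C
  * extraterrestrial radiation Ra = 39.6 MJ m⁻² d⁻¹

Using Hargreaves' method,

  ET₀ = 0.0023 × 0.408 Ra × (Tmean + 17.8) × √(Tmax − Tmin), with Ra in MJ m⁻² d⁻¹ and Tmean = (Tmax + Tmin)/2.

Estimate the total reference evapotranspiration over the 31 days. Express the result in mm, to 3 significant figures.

Tmean = (22.2 + 8.3)/2 = 15.25 °C
0.408 Ra = 0.408 × 39.6 = 16.1568 mm/d equivalent
ET₀ = 0.0023 × 16.1568 × (15.25 + 17.8) × √13.9 = 0.0023 × 16.1568 × 33.05 × 3.7283 = 4.5789 mm/d
Over 31 days: 4.5789 × 31 = 141.946 mm

142 mm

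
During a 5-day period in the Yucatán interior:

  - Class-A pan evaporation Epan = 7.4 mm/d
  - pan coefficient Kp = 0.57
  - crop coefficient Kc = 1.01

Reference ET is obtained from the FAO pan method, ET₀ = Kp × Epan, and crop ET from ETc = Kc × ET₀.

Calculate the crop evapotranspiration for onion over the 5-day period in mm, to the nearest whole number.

21 mm

ET₀ = 0.57 × 7.4 = 4.2180 mm/d
ETc = Kc × ET₀ = 1.01 × 4.2180 = 4.2602 mm/d
Over 5 days: 4.2602 × 5 = 21.301 mm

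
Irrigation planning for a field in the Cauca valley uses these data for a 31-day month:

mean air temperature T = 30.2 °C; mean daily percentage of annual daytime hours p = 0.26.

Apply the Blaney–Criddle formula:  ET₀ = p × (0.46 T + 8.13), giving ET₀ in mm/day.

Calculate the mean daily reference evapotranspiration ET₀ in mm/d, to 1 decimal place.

5.7 mm/d

ET₀ = 0.26 × (0.46 × 30.2 + 8.13) = 0.26 × 22.022 = 5.7257 mm/d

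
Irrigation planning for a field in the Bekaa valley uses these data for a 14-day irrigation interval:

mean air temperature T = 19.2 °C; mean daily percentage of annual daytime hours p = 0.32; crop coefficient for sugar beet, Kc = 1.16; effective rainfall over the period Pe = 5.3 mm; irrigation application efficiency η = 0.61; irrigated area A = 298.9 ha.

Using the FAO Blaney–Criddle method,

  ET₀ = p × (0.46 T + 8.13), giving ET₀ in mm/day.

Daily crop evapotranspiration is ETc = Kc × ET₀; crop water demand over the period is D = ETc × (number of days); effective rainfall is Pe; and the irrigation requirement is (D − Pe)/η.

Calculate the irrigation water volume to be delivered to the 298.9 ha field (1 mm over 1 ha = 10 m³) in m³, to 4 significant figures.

406000 m³

ET₀ = 0.32 × (0.46 × 19.2 + 8.13) = 0.32 × 16.962 = 5.4278 mm/d
ETc = Kc × ET₀ = 1.16 × 5.4278 = 6.2962 mm/d
Crop demand D = ETc × 14 d = 6.2962 × 14 = 88.147 mm
D − Pe = 88.147 − 5.3 = 82.847 mm
Gross irrigation = 82.847 / 0.61 = 135.815 mm
Volume = 135.815 mm × 298.9 ha × 10 = 405951.0 m³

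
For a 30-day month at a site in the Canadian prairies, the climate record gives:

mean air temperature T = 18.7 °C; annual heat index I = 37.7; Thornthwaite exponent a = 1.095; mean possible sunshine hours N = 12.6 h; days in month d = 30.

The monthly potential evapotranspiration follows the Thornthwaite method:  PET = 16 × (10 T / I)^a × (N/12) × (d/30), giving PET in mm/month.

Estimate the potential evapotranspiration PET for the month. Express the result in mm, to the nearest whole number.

97 mm

10T/I = 10 × 18.7 / 37.7 = 4.9602
(10T/I)^a = 4.9602^1.095 = 5.7753
Uncorrected PET = 16 × 5.7753 = 92.405 mm
Correction = (N/12)(d/30) = (12.6/12)(30/30) = 1.0500
PET = 92.405 × 1.0500 = 97.025 mm/month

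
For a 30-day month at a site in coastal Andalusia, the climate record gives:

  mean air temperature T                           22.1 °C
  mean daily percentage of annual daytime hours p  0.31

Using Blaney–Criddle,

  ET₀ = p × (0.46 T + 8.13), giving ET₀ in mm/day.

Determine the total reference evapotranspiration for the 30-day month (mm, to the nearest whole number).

170 mm

ET₀ = 0.31 × (0.46 × 22.1 + 8.13) = 0.31 × 18.296 = 5.6718 mm/d
Monthly total = 5.6718 × 30 = 170.154 mm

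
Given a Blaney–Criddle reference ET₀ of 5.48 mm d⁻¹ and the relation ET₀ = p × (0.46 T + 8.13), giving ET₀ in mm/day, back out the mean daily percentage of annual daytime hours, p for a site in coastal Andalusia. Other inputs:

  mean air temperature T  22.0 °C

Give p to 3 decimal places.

p = ET₀ / (0.46 T + 8.13) = 5.48 / (0.46 × 22.0 + 8.13) = 5.48 / 18.250 = 0.3003

0.300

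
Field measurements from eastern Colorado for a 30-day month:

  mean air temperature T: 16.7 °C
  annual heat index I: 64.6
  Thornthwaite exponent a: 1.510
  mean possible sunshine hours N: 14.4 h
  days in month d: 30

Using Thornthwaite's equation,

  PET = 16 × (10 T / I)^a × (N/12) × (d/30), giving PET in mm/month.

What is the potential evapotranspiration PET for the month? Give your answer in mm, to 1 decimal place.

80.6 mm

10T/I = 10 × 16.7 / 64.6 = 2.5851
(10T/I)^a = 2.5851^1.510 = 4.1961
Uncorrected PET = 16 × 4.1961 = 67.138 mm
Correction = (N/12)(d/30) = (14.4/12)(30/30) = 1.2000
PET = 67.138 × 1.2000 = 80.566 mm/month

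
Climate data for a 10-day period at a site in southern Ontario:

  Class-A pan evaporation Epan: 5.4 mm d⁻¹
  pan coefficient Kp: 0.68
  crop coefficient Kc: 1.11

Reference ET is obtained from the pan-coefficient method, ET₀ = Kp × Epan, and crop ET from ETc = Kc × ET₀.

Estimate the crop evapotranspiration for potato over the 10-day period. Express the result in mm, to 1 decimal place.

40.8 mm

ET₀ = 0.68 × 5.4 = 3.6720 mm/d
ETc = Kc × ET₀ = 1.11 × 3.6720 = 4.0759 mm/d
Over 10 days: 4.0759 × 10 = 40.759 mm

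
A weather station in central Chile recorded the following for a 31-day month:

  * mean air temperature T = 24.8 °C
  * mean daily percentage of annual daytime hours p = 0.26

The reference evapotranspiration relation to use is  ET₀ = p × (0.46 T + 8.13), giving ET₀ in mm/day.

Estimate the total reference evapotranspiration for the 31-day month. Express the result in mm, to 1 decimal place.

ET₀ = 0.26 × (0.46 × 24.8 + 8.13) = 0.26 × 19.538 = 5.0799 mm/d
Monthly total = 5.0799 × 31 = 157.477 mm

157.5 mm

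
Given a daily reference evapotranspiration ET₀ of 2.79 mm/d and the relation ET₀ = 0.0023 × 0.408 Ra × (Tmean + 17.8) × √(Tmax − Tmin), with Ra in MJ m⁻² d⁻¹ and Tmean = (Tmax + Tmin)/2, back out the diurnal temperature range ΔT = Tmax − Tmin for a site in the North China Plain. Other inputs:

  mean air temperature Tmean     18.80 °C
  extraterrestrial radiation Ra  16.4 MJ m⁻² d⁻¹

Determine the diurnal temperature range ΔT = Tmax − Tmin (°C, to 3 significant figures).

24.5 °C

√ΔT = ET₀ / [0.0023 × 0.408 × Ra × (Tmean+17.8)] = 2.79 / (0.0023 × 6.6912 × 36.60) = 4.9533
ΔT = 4.9533² = 24.535 °C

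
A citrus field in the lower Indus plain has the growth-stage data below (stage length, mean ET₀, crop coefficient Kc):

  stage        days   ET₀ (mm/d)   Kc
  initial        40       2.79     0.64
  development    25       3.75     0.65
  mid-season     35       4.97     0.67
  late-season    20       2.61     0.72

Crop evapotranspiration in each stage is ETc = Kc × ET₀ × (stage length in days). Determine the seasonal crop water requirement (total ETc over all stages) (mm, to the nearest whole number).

286 mm

initial: 0.64 × 2.79 × 40 = 71.42 mm
development: 0.65 × 3.75 × 25 = 60.94 mm
mid-season: 0.67 × 4.97 × 35 = 116.55 mm
late-season: 0.72 × 2.61 × 20 = 37.58 mm
Seasonal total = 286.49 mm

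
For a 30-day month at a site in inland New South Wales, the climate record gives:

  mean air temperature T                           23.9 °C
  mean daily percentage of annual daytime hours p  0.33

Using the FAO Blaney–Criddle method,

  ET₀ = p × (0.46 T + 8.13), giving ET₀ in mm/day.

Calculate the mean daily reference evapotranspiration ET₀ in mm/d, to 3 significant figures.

6.31 mm/d

ET₀ = 0.33 × (0.46 × 23.9 + 8.13) = 0.33 × 19.124 = 6.3109 mm/d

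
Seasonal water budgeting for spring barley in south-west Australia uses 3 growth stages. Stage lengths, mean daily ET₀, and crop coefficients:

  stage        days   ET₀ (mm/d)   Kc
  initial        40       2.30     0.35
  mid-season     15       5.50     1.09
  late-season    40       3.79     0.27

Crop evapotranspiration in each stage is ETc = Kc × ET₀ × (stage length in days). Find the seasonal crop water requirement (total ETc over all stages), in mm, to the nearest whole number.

initial: 0.35 × 2.30 × 40 = 32.20 mm
mid-season: 1.09 × 5.50 × 15 = 89.93 mm
late-season: 0.27 × 3.79 × 40 = 40.93 mm
Seasonal total = 163.06 mm

163 mm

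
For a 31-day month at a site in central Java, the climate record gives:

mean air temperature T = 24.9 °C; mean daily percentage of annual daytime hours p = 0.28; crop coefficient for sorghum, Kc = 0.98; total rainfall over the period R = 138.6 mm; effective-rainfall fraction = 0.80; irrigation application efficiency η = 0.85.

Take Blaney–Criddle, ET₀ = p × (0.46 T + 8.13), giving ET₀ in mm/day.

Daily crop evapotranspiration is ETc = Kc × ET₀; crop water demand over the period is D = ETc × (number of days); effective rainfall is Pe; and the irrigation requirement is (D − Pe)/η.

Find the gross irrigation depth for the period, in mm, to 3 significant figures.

ET₀ = 0.28 × (0.46 × 24.9 + 8.13) = 0.28 × 19.584 = 5.4835 mm/d
ETc = Kc × ET₀ = 0.98 × 5.4835 = 5.3738 mm/d
Crop demand D = ETc × 31 d = 5.3738 × 31 = 166.588 mm
Pe = 0.80 × 138.6 = 110.880 mm
D − Pe = 166.588 − 110.880 = 55.708 mm
Gross irrigation = 55.708 / 0.85 = 65.539 mm

65.5 mm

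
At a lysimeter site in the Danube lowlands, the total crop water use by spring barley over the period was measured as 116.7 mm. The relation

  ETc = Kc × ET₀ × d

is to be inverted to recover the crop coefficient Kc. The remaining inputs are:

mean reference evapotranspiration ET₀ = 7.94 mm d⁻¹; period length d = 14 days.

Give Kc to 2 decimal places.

1.05

ETc = Kc × ET₀ × d  ⇒  Kc = ETc / (ET₀ × d)
Kc = 116.7 / (7.94 × 14) = 116.7 / 111.16 = 1.0498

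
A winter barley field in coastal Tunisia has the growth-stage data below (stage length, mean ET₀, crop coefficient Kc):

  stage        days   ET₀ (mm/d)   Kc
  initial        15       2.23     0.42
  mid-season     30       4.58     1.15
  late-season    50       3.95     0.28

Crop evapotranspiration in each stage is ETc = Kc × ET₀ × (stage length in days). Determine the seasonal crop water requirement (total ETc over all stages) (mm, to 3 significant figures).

initial: 0.42 × 2.23 × 15 = 14.05 mm
mid-season: 1.15 × 4.58 × 30 = 158.01 mm
late-season: 0.28 × 3.95 × 50 = 55.30 mm
Seasonal total = 227.36 mm

227 mm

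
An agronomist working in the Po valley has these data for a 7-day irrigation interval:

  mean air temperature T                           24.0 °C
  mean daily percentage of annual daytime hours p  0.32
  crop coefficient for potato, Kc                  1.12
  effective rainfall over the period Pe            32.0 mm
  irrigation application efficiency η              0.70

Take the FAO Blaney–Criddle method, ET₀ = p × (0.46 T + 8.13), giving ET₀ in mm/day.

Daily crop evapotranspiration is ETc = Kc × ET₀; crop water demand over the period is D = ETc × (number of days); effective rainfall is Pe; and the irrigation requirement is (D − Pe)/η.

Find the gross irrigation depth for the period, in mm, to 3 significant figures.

ET₀ = 0.32 × (0.46 × 24.0 + 8.13) = 0.32 × 19.170 = 6.1344 mm/d
ETc = Kc × ET₀ = 1.12 × 6.1344 = 6.8705 mm/d
Crop demand D = ETc × 7 d = 6.8705 × 7 = 48.094 mm
D − Pe = 48.094 − 32.0 = 16.094 mm
Gross irrigation = 16.094 / 0.70 = 22.991 mm

23.0 mm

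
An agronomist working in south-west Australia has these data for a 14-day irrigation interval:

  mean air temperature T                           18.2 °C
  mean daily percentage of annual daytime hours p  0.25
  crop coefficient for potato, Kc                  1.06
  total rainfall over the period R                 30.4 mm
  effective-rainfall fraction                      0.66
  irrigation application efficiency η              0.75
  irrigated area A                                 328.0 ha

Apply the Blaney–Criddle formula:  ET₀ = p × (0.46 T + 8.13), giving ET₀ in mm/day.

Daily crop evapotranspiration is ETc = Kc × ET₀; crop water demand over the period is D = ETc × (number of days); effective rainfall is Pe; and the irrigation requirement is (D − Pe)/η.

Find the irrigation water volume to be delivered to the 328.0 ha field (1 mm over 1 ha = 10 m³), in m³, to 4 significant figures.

ET₀ = 0.25 × (0.46 × 18.2 + 8.13) = 0.25 × 16.502 = 4.1255 mm/d
ETc = Kc × ET₀ = 1.06 × 4.1255 = 4.3730 mm/d
Crop demand D = ETc × 14 d = 4.3730 × 14 = 61.222 mm
Pe = 0.66 × 30.4 = 20.064 mm
D − Pe = 61.222 − 20.064 = 41.158 mm
Gross irrigation = 41.158 / 0.75 = 54.877 mm
Volume = 54.877 mm × 328.0 ha × 10 = 179996.6 m³

180000 m³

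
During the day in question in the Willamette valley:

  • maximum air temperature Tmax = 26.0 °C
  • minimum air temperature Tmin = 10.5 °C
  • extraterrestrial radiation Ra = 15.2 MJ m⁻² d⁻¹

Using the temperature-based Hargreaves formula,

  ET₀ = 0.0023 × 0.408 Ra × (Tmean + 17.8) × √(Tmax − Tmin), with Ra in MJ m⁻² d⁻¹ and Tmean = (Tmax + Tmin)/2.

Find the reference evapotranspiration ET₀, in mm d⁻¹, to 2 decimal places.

Tmean = (26.0 + 10.5)/2 = 18.25 °C
0.408 Ra = 0.408 × 15.2 = 6.2016 mm/d equivalent
ET₀ = 0.0023 × 6.2016 × (18.25 + 17.8) × √15.5 = 0.0023 × 6.2016 × 36.05 × 3.9370 = 2.0244 mm/d

2.02 mm d⁻¹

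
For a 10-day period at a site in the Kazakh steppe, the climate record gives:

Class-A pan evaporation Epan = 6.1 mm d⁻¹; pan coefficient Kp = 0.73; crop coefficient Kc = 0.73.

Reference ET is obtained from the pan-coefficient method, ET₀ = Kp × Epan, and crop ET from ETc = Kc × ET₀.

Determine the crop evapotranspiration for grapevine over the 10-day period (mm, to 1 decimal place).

32.5 mm

ET₀ = 0.73 × 6.1 = 4.4530 mm/d
ETc = Kc × ET₀ = 0.73 × 4.4530 = 3.2507 mm/d
Over 10 days: 3.2507 × 10 = 32.507 mm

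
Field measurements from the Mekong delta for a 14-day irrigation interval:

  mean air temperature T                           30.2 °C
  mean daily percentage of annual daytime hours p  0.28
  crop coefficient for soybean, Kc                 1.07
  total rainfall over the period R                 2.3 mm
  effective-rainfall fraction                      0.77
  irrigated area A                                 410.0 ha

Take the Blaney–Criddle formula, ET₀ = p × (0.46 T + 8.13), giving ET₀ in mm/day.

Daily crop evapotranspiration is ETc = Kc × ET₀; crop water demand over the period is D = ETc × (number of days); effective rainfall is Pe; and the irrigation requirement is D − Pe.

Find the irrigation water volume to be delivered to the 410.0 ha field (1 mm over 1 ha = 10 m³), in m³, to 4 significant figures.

ET₀ = 0.28 × (0.46 × 30.2 + 8.13) = 0.28 × 22.022 = 6.1662 mm/d
ETc = Kc × ET₀ = 1.07 × 6.1662 = 6.5978 mm/d
Crop demand D = ETc × 14 d = 6.5978 × 14 = 92.369 mm
Pe = 0.77 × 2.3 = 1.771 mm
D − Pe = 92.369 − 1.771 = 90.598 mm
Volume = 90.598 mm × 410.0 ha × 10 = 371451.8 m³

371500 m³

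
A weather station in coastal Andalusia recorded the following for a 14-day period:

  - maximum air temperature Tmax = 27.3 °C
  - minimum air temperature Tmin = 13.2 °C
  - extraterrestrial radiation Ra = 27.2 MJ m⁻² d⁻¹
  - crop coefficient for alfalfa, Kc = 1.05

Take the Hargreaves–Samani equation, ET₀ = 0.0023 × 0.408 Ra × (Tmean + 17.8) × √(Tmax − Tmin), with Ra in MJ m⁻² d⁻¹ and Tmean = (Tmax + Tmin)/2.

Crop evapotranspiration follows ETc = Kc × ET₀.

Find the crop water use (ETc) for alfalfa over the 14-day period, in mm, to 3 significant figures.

Tmean = (27.3 + 13.2)/2 = 20.25 °C
0.408 Ra = 0.408 × 27.2 = 11.0976 mm/d equivalent
ET₀ = 0.0023 × 11.0976 × (20.25 + 17.8) × √14.1 = 0.0023 × 11.0976 × 38.05 × 3.7550 = 3.6469 mm/d
ETc = Kc × ET₀ = 1.05 × 3.6469 = 3.8292 mm/d
Over 14 days: 3.8292 × 14 = 53.609 mm

53.6 mm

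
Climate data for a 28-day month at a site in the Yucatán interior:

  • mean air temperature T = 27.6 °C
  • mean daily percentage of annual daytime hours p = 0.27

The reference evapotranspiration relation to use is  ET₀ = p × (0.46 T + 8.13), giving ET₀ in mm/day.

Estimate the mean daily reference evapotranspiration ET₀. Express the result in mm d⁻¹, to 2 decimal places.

ET₀ = 0.27 × (0.46 × 27.6 + 8.13) = 0.27 × 20.826 = 5.6230 mm/d

5.62 mm d⁻¹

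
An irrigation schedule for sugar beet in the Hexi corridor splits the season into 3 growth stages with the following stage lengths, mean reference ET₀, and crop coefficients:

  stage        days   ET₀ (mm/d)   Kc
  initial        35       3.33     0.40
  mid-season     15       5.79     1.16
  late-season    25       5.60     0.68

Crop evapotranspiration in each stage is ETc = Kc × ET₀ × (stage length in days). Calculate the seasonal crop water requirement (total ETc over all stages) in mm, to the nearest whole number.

initial: 0.40 × 3.33 × 35 = 46.62 mm
mid-season: 1.16 × 5.79 × 15 = 100.75 mm
late-season: 0.68 × 5.60 × 25 = 95.20 mm
Seasonal total = 242.57 mm

243 mm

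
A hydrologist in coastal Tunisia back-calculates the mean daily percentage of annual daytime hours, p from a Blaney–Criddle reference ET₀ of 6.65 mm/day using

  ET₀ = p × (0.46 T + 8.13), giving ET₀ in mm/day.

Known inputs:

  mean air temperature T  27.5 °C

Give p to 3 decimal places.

0.320

p = ET₀ / (0.46 T + 8.13) = 6.65 / (0.46 × 27.5 + 8.13) = 6.65 / 20.780 = 0.3200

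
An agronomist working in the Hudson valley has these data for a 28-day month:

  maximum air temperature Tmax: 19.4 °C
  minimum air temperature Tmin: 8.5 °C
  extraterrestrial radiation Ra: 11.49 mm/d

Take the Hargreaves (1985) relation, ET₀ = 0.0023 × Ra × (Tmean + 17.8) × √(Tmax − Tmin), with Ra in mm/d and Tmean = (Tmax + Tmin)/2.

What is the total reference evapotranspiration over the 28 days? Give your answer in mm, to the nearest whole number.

Tmean = (19.4 + 8.5)/2 = 13.95 °C
ET₀ = 0.0023 × 11.49 × (13.95 + 17.8) × √10.9 = 0.0023 × 11.49 × 31.75 × 3.3015 = 2.7701 mm/d
Over 28 days: 2.7701 × 28 = 77.563 mm

78 mm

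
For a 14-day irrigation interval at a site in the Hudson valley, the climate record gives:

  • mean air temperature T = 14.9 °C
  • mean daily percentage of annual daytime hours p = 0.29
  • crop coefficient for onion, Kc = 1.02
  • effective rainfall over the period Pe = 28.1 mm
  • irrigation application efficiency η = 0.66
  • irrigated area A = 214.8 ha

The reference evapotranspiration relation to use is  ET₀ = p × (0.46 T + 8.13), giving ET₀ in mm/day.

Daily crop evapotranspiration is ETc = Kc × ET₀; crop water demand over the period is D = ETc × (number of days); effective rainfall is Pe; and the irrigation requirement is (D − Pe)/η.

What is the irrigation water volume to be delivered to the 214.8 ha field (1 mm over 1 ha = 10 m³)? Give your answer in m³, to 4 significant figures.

110500 m³

ET₀ = 0.29 × (0.46 × 14.9 + 8.13) = 0.29 × 14.984 = 4.3454 mm/d
ETc = Kc × ET₀ = 1.02 × 4.3454 = 4.4323 mm/d
Crop demand D = ETc × 14 d = 4.4323 × 14 = 62.052 mm
D − Pe = 62.052 − 28.1 = 33.952 mm
Gross irrigation = 33.952 / 0.66 = 51.442 mm
Volume = 51.442 mm × 214.8 ha × 10 = 110497.4 m³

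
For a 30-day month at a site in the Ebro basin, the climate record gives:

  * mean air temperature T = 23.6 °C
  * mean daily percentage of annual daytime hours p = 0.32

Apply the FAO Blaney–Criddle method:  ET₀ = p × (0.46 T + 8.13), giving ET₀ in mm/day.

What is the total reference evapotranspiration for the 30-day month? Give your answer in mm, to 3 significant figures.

182 mm

ET₀ = 0.32 × (0.46 × 23.6 + 8.13) = 0.32 × 18.986 = 6.0755 mm/d
Monthly total = 6.0755 × 30 = 182.265 mm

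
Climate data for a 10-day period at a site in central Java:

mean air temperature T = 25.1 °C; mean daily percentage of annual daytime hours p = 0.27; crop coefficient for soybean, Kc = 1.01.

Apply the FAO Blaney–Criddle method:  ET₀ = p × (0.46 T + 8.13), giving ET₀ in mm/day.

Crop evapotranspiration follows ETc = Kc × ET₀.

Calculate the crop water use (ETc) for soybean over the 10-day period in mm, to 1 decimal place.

53.7 mm

ET₀ = 0.27 × (0.46 × 25.1 + 8.13) = 0.27 × 19.676 = 5.3125 mm/d
ETc = Kc × ET₀ = 1.01 × 5.3125 = 5.3656 mm/d
Over 10 days: 5.3656 × 10 = 53.656 mm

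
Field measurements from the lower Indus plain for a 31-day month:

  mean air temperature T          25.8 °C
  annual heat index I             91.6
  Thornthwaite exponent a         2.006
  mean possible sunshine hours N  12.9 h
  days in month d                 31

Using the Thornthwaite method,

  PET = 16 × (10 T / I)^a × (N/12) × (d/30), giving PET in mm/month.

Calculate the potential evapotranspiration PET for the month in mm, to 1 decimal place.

141.9 mm

10T/I = 10 × 25.8 / 91.6 = 2.8166
(10T/I)^a = 2.8166^2.006 = 7.9827
Uncorrected PET = 16 × 7.9827 = 127.723 mm
Correction = (N/12)(d/30) = (12.9/12)(31/30) = 1.1108
PET = 127.723 × 1.1108 = 141.875 mm/month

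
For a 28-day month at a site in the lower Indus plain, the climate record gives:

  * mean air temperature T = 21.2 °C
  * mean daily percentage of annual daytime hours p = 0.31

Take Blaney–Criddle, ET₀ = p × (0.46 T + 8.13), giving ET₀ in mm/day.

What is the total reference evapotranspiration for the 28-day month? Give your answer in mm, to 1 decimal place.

ET₀ = 0.31 × (0.46 × 21.2 + 8.13) = 0.31 × 17.882 = 5.5434 mm/d
Monthly total = 5.5434 × 28 = 155.215 mm

155.2 mm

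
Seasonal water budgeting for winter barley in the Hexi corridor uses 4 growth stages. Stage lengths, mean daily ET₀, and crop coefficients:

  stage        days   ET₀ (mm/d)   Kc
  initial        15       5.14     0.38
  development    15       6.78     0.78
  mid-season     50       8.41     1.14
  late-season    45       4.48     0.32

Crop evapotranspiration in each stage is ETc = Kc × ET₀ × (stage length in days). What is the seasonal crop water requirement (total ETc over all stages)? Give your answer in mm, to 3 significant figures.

initial: 0.38 × 5.14 × 15 = 29.30 mm
development: 0.78 × 6.78 × 15 = 79.33 mm
mid-season: 1.14 × 8.41 × 50 = 479.37 mm
late-season: 0.32 × 4.48 × 45 = 64.51 mm
Seasonal total = 652.51 mm

653 mm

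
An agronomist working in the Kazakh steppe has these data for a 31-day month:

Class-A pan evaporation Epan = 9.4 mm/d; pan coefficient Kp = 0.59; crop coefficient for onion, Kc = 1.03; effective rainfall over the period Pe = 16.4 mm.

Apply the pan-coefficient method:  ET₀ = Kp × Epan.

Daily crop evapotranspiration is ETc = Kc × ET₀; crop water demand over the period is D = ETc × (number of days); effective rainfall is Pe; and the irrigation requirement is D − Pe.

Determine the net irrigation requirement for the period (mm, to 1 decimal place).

ET₀ = 0.59 × 9.4 = 5.5460 mm/d
ETc = Kc × ET₀ = 1.03 × 5.5460 = 5.7124 mm/d
Crop demand D = ETc × 31 d = 5.7124 × 31 = 177.084 mm
D − Pe = 177.084 − 16.4 = 160.684 mm

160.7 mm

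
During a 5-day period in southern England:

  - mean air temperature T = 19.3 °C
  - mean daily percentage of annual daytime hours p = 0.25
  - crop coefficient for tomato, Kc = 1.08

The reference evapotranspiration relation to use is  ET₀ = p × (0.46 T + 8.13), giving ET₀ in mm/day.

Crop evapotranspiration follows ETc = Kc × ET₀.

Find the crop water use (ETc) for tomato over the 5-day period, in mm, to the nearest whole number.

23 mm

ET₀ = 0.25 × (0.46 × 19.3 + 8.13) = 0.25 × 17.008 = 4.2520 mm/d
ETc = Kc × ET₀ = 1.08 × 4.2520 = 4.5922 mm/d
Over 5 days: 4.5922 × 5 = 22.961 mm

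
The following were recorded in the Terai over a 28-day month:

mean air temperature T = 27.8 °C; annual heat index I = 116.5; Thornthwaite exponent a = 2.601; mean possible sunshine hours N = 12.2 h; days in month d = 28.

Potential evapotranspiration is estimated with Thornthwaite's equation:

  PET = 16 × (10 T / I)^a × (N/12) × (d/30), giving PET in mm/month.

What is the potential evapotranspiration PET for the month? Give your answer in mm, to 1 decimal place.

145.8 mm

10T/I = 10 × 27.8 / 116.5 = 2.3863
(10T/I)^a = 2.3863^2.601 = 9.6042
Uncorrected PET = 16 × 9.6042 = 153.667 mm
Correction = (N/12)(d/30) = (12.2/12)(28/30) = 0.9489
PET = 153.667 × 0.9489 = 145.815 mm/month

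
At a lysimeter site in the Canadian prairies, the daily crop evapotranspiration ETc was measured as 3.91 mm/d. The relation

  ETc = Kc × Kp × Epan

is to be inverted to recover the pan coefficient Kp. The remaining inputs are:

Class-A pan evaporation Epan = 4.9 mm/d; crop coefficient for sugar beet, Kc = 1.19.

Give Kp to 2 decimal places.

ETc = Kc × Kp × Epan  ⇒  Kp = ETc / (Kc × Epan)
Kp = 3.91 / (1.19 × 4.9) = 3.91 / 5.831 = 0.6706

0.67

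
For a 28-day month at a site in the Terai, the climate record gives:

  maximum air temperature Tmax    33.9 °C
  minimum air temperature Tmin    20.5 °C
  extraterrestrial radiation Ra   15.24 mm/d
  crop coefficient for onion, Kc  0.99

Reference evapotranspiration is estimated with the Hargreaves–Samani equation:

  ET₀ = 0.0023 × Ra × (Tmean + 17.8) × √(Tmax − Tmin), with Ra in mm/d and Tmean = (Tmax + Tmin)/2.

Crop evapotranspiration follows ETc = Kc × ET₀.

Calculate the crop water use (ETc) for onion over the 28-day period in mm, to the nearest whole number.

160 mm

Tmean = (33.9 + 20.5)/2 = 27.20 °C
ET₀ = 0.0023 × 15.24 × (27.20 + 17.8) × √13.4 = 0.0023 × 15.24 × 45.00 × 3.6606 = 5.7740 mm/d
ETc = Kc × ET₀ = 0.99 × 5.7740 = 5.7163 mm/d
Over 28 days: 5.7163 × 28 = 160.056 mm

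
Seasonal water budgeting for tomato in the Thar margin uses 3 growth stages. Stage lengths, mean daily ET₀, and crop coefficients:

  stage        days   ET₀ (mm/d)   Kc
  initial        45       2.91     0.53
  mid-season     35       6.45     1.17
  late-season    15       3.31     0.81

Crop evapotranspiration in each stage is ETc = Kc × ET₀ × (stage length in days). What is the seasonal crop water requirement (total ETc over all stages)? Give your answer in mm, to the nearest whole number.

initial: 0.53 × 2.91 × 45 = 69.40 mm
mid-season: 1.17 × 6.45 × 35 = 264.13 mm
late-season: 0.81 × 3.31 × 15 = 40.22 mm
Seasonal total = 373.75 mm

374 mm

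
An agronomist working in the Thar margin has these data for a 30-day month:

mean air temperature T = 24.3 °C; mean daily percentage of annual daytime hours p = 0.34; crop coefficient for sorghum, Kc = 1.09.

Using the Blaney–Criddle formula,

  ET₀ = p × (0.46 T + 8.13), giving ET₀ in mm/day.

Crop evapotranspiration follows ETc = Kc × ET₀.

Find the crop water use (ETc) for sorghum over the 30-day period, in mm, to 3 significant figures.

ET₀ = 0.34 × (0.46 × 24.3 + 8.13) = 0.34 × 19.308 = 6.5647 mm/d
ETc = Kc × ET₀ = 1.09 × 6.5647 = 7.1555 mm/d
Over 30 days: 7.1555 × 30 = 214.665 mm

215 mm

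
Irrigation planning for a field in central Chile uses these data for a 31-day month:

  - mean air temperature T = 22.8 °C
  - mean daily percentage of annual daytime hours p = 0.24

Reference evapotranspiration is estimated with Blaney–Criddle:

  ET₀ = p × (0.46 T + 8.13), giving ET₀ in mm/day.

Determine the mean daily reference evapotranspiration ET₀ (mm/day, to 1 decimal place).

ET₀ = 0.24 × (0.46 × 22.8 + 8.13) = 0.24 × 18.618 = 4.4683 mm/d

4.5 mm/day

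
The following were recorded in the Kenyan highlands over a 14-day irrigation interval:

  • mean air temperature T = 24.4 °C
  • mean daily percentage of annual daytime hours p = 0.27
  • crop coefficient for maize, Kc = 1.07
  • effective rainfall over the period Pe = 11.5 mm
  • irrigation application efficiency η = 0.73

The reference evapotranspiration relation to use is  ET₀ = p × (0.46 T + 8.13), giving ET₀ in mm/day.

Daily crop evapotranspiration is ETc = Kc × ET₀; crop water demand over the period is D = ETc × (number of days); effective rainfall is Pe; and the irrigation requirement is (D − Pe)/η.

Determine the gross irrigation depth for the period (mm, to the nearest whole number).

ET₀ = 0.27 × (0.46 × 24.4 + 8.13) = 0.27 × 19.354 = 5.2256 mm/d
ETc = Kc × ET₀ = 1.07 × 5.2256 = 5.5914 mm/d
Crop demand D = ETc × 14 d = 5.5914 × 14 = 78.280 mm
D − Pe = 78.280 − 11.5 = 66.780 mm
Gross irrigation = 66.780 / 0.73 = 91.479 mm

91 mm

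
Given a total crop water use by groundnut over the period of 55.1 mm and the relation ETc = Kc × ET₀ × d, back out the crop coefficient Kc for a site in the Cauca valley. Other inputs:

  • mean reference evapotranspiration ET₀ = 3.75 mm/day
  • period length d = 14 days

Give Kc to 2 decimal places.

ETc = Kc × ET₀ × d  ⇒  Kc = ETc / (ET₀ × d)
Kc = 55.1 / (3.75 × 14) = 55.1 / 52.50 = 1.0495

1.05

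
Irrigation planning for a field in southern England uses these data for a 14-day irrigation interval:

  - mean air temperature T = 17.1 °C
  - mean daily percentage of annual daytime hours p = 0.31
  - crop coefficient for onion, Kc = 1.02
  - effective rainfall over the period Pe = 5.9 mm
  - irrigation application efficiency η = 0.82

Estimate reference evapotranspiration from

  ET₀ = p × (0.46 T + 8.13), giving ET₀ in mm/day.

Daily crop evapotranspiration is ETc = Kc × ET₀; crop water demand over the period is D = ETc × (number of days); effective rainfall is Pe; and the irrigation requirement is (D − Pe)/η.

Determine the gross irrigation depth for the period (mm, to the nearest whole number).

ET₀ = 0.31 × (0.46 × 17.1 + 8.13) = 0.31 × 15.996 = 4.9588 mm/d
ETc = Kc × ET₀ = 1.02 × 4.9588 = 5.0580 mm/d
Crop demand D = ETc × 14 d = 5.0580 × 14 = 70.812 mm
D − Pe = 70.812 − 5.9 = 64.912 mm
Gross irrigation = 64.912 / 0.82 = 79.161 mm

79 mm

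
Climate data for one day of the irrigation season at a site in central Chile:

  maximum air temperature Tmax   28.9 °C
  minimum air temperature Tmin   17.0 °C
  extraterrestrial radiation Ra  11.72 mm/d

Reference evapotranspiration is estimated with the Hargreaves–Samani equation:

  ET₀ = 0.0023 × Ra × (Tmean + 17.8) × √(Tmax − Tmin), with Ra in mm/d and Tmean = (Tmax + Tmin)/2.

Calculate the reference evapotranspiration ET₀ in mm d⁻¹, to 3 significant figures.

Tmean = (28.9 + 17.0)/2 = 22.95 °C
ET₀ = 0.0023 × 11.72 × (22.95 + 17.8) × √11.9 = 0.0023 × 11.72 × 40.75 × 3.4496 = 3.7892 mm/d

3.79 mm d⁻¹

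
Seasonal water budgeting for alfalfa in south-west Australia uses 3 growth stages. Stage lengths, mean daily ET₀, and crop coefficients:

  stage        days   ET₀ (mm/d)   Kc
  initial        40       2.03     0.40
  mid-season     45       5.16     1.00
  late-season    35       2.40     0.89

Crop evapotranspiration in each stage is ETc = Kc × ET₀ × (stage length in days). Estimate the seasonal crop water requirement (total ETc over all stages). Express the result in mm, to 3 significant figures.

339 mm

initial: 0.40 × 2.03 × 40 = 32.48 mm
mid-season: 1.00 × 5.16 × 45 = 232.20 mm
late-season: 0.89 × 2.40 × 35 = 74.76 mm
Seasonal total = 339.44 mm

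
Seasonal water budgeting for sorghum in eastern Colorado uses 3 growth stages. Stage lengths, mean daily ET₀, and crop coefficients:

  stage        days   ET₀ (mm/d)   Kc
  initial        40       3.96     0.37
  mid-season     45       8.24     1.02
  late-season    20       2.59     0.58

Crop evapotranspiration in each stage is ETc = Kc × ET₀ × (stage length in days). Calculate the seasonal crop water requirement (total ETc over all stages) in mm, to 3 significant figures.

initial: 0.37 × 3.96 × 40 = 58.61 mm
mid-season: 1.02 × 8.24 × 45 = 378.22 mm
late-season: 0.58 × 2.59 × 20 = 30.04 mm
Seasonal total = 466.87 mm

467 mm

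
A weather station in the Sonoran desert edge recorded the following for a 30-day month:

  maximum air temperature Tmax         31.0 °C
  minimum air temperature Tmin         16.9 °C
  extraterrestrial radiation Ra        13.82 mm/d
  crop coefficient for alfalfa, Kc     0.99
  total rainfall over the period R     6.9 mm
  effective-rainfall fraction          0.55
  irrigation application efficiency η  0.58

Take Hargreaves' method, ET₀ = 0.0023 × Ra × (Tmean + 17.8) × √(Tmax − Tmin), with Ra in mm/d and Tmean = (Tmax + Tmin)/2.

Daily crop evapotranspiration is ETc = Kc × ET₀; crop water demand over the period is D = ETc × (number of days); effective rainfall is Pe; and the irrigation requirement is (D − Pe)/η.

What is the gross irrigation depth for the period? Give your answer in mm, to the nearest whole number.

Tmean = (31.0 + 16.9)/2 = 23.95 °C
ET₀ = 0.0023 × 13.82 × (23.95 + 17.8) × √14.1 = 0.0023 × 13.82 × 41.75 × 3.7550 = 4.9831 mm/d
ETc = Kc × ET₀ = 0.99 × 4.9831 = 4.9333 mm/d
Crop demand D = ETc × 30 d = 4.9333 × 30 = 147.999 mm
Pe = 0.55 × 6.9 = 3.795 mm
D − Pe = 147.999 − 3.795 = 144.204 mm
Gross irrigation = 144.204 / 0.58 = 248.628 mm

249 mm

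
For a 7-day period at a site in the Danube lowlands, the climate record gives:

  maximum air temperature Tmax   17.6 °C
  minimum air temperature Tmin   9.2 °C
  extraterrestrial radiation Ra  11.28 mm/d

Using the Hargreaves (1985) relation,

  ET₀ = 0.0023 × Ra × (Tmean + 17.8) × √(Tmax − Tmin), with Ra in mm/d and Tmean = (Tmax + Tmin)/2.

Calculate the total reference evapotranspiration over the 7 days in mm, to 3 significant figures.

16.4 mm

Tmean = (17.6 + 9.2)/2 = 13.40 °C
ET₀ = 0.0023 × 11.28 × (13.40 + 17.8) × √8.4 = 0.0023 × 11.28 × 31.20 × 2.8983 = 2.3460 mm/d
Over 7 days: 2.3460 × 7 = 16.422 mm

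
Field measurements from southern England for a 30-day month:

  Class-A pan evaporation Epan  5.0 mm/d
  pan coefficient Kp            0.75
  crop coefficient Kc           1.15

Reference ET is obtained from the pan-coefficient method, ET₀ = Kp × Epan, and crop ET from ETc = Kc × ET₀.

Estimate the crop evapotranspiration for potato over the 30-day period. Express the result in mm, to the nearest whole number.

129 mm

ET₀ = 0.75 × 5.0 = 3.7500 mm/d
ETc = Kc × ET₀ = 1.15 × 3.7500 = 4.3125 mm/d
Over 30 days: 4.3125 × 30 = 129.375 mm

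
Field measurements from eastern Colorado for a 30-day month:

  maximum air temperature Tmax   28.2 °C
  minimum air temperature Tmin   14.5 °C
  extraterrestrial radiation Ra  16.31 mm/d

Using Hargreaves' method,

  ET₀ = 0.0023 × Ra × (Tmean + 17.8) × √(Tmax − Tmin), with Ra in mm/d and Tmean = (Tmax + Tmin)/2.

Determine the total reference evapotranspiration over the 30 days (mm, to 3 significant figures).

Tmean = (28.2 + 14.5)/2 = 21.35 °C
ET₀ = 0.0023 × 16.31 × (21.35 + 17.8) × √13.7 = 0.0023 × 16.31 × 39.15 × 3.7014 = 5.4360 mm/d
Over 30 days: 5.4360 × 30 = 163.080 mm

163 mm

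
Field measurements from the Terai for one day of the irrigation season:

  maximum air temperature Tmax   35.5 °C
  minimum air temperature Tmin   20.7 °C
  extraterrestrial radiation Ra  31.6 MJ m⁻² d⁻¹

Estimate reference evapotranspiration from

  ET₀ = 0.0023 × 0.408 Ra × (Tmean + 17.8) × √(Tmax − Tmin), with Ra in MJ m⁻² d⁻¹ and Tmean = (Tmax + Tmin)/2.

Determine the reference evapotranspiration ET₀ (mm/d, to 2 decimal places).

Tmean = (35.5 + 20.7)/2 = 28.10 °C
0.408 Ra = 0.408 × 31.6 = 12.8928 mm/d equivalent
ET₀ = 0.0023 × 12.8928 × (28.10 + 17.8) × √14.8 = 0.0023 × 12.8928 × 45.90 × 3.8471 = 5.2363 mm/d

5.24 mm/d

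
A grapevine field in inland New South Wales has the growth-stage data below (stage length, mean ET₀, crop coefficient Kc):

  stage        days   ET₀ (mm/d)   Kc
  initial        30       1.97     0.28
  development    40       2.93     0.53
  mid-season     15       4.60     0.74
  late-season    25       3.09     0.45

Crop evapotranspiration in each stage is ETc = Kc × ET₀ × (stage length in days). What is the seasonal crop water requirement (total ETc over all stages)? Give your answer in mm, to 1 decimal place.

initial: 0.28 × 1.97 × 30 = 16.55 mm
development: 0.53 × 2.93 × 40 = 62.12 mm
mid-season: 0.74 × 4.60 × 15 = 51.06 mm
late-season: 0.45 × 3.09 × 25 = 34.76 mm
Seasonal total = 164.49 mm

164.5 mm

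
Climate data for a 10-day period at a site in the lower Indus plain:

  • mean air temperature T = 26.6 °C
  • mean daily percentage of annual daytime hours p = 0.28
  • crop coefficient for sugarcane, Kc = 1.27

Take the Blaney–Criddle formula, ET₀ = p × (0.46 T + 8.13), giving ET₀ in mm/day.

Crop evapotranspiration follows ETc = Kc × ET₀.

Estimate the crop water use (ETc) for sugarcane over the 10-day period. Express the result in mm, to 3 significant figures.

72.4 mm

ET₀ = 0.28 × (0.46 × 26.6 + 8.13) = 0.28 × 20.366 = 5.7025 mm/d
ETc = Kc × ET₀ = 1.27 × 5.7025 = 7.2422 mm/d
Over 10 days: 7.2422 × 10 = 72.422 mm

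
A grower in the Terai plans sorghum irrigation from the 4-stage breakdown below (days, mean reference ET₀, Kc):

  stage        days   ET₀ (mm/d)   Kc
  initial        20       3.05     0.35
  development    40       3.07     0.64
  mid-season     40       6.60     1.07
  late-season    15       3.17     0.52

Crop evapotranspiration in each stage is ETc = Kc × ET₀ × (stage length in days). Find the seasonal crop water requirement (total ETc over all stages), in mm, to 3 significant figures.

initial: 0.35 × 3.05 × 20 = 21.35 mm
development: 0.64 × 3.07 × 40 = 78.59 mm
mid-season: 1.07 × 6.60 × 40 = 282.48 mm
late-season: 0.52 × 3.17 × 15 = 24.73 mm
Seasonal total = 407.15 mm

407 mm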